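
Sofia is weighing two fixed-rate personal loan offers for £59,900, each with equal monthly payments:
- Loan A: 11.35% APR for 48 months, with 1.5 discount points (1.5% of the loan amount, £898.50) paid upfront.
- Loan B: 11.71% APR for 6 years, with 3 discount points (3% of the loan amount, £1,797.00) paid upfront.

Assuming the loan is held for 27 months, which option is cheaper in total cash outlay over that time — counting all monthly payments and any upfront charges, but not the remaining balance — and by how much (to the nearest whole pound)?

Loan B by £9,802

Loan A: monthly rate = 11.35%/12 = 0.0094583; payment = 59,900 × 0.0094583 / (1 − (1+0.0094583)^−48) = £1,558.35.
Loan B: at 11.71% the monthly rate is 0.0097583, so the payment is 59,900 × 0.0097583 / (1 − 1.0097583^−72) = £1,162.04.
Over 27 months: Loan A costs 27 × £1,558.35 + £898.50 = £42,973.95; Loan B costs 27 × £1,162.04 + £1,797.00 = £33,172.08.
Loan B is cheaper by £42,973.95 − £33,172.08 = £9,801.87.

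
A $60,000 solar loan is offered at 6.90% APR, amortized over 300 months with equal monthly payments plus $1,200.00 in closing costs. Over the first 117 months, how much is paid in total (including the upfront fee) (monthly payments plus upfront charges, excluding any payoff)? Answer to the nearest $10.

$50,370

At 6.90% the monthly rate is 0.0057500, so the payment is 60,000 × 0.0057500 / (1 − 1.0057500^−300) = $420.25.
Total outlay = 117 × $420.25 + $1,200.00 = $50,369.25.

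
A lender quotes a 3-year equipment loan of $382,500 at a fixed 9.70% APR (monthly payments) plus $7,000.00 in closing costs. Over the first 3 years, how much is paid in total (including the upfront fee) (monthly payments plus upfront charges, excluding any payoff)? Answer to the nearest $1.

Monthly rate = 9.7%/12 = 0.0080833; payment = 382,500 × 0.0080833 / (1 − (1+0.0080833)^−36) = $12,288.39.
Total outlay = 36 × $12,288.39 + $7,000.00 = $449,382.04.

$449,382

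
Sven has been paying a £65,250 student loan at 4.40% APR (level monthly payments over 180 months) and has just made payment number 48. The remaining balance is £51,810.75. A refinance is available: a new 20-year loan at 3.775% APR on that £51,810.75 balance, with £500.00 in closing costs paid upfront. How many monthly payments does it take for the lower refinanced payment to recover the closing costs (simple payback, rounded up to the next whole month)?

Current payment = 65,250 × 4.4%/12 / (1 − (1+0.0036667)^−180) = £495.83.
Refinanced payment = 51,810.75 × 0.0031458 / (1 − (1+0.0031458)^−240) = £307.85.
Monthly savings = £495.83 − £307.85 = £187.98.
Break-even = £500.00 / £187.98 = 2.66 → 3 months.

3 months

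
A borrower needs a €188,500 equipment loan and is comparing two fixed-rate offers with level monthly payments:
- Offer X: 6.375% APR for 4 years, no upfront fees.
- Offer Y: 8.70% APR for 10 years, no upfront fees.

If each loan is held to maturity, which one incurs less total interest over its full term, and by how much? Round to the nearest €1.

Offer X: monthly rate = 6.375%/12 = 0.0053125; payment = 188,500 × 0.0053125 / (1 − (1+0.0053125)^−48) = €4,459.41.
Total interest on Offer X = 48 × €4,459.41 − €188,500 = €25,551.68.
Offer Y: at 8.70% the monthly rate is 0.0072500, so the payment is 188,500 × 0.0072500 / (1 − 1.0072500^−120) = €2,357.34.
Total interest on Offer Y = 120 × €2,357.34 − €188,500 = €94,380.80.
Offer X is lower by €68,829.12.

Offer X by €68,829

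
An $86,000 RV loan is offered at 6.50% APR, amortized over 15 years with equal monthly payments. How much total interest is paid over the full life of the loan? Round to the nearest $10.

$48,850

At 6.50% the monthly rate is 0.0054167, so the payment is 86,000 × 0.0054167 / (1 − 1.0054167^−180) = $749.15.
Total paid = 180 × $749.15 = $134,847.00; interest = $134,847.00 − $86,000 = $48,847.00.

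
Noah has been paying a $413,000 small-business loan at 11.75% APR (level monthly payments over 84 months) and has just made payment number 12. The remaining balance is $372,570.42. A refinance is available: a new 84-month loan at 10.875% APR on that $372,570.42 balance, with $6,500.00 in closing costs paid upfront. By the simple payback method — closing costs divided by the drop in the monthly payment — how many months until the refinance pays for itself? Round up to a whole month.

Current payment = 413,000 × 11.75%/12 / (1 − (1+0.0097917)^−84) = $7,235.48.
Refinanced payment = 372,570.42 × 0.0090625 / (1 − (1+0.0090625)^−84) = $6,354.85.
Monthly savings = $7,235.48 − $6,354.85 = $880.63.
Break-even = $6,500.00 / $880.63 = 7.38 → 8 months.

8 months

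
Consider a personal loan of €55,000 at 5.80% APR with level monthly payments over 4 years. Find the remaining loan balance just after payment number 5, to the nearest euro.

With monthly rate i = 5.8%/12 = 0.0048333, the balance after k of n payments is P · [(1+i)^n − (1+i)^k] / [(1+i)^n − 1].
(1+0.0048333)^48 = 1.26041513 and (1+0.0048333)^5 = 1.02440141, so the balance is 55,000 × (1.26041513 − 1.02440141) / (1.26041513 − 1) = €49,846.39.

€49,846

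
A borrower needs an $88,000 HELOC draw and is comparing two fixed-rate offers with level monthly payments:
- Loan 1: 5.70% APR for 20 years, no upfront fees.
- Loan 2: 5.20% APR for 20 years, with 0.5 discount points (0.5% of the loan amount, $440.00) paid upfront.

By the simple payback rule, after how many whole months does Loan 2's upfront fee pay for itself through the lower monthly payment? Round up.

18 months

Loan 1: monthly rate = 5.7%/12 = 0.0047500; payment = 88,000 × 0.0047500 / (1 − (1+0.0047500)^−240) = $615.32.
Loan 2: monthly rate = 5.2%/12 = 0.0043333; payment = 88,000 × 0.0043333 / (1 − (1+0.0043333)^−240) = $590.53.
Monthly savings = $615.32 − $590.53 = $24.79.
Break-even = $440.00 / $24.79 = 17.75 → 18 months.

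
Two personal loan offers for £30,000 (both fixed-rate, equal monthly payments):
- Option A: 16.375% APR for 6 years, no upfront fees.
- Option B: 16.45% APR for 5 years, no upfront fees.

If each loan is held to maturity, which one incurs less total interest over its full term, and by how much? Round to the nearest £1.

Option A: at 16.375% the monthly rate is 0.0136458, so the payment is 30,000 × 0.0136458 / (1 − 1.0136458^−72) = £656.96.
Total interest on Option A = 72 × £656.96 − £30,000 = £17,301.12.
Option B: monthly rate = 16.45%/12 = 0.0137083; payment = 30,000 × 0.0137083 / (1 − (1+0.0137083)^−60) = £736.73.
Total interest on Option B = 60 × £736.73 − £30,000 = £14,203.80.
Option B is lower by £3,097.32.

Option B by £3,097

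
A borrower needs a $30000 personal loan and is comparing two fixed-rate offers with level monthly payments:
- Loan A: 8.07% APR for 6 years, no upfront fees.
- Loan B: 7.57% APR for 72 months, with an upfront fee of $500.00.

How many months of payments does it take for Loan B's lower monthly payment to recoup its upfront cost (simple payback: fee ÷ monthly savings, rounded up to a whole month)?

Loan A: monthly rate = 8.07%/12 = 0.0067250; payment = 30,000 × 0.0067250 / (1 − (1+0.0067250)^−72) = $527.02.
Loan B: monthly rate = 7.57%/12 = 0.0063083; payment = 30,000 × 0.0063083 / (1 − (1+0.0063083)^−72) = $519.72.
Monthly savings = $527.02 − $519.72 = $7.30.
Break-even = $500.00 / $7.30 = 68.49 → 69 months.

69 months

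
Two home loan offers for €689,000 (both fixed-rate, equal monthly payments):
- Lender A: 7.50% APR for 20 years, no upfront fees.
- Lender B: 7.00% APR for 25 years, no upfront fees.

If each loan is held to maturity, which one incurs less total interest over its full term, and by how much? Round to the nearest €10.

Lender A: monthly rate = 7.5%/12 = 0.0062500; payment = 689,000 × 0.0062500 / (1 − (1+0.0062500)^−240) = €5,550.54.
Total interest on Lender A = 240 × €5,550.54 − €689,000 = €643,129.60.
Lender B: at 7.00% the monthly rate is 0.0058333, so the payment is 689,000 × 0.0058333 / (1 − 1.0058333^−300) = €4,869.71.
Total interest on Lender B = 300 × €4,869.71 − €689,000 = €771,913.00.
Lender A is lower by €128,783.40.

Lender A by €128,780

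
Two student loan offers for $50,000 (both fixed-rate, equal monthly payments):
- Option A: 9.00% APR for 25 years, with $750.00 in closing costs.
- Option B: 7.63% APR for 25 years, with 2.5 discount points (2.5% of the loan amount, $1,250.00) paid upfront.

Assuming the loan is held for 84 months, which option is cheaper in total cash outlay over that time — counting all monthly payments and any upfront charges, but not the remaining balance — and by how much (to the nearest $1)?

Option B by $3,353

Option A: at 9.00% the monthly rate is 0.0075000, so the payment is 50,000 × 0.0075000 / (1 − 1.0075000^−300) = $419.60.
Option B: at 7.63% the monthly rate is 0.0063583, so the payment is 50,000 × 0.0063583 / (1 − 1.0063583^−300) = $373.73.
Over 84 months: Option A costs 84 × $419.60 + $750.00 = $35,996.40; Option B costs 84 × $373.73 + $1,250.00 = $32,643.32.
Option B is cheaper by $35,996.40 − $32,643.32 = $3,353.08.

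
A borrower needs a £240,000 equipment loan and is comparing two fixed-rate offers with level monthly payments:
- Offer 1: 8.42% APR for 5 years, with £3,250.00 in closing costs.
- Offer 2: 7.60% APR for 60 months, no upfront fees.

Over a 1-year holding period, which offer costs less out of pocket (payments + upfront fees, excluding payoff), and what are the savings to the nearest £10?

Offer 2 by £4,380

Offer 1: monthly rate = 8.42%/12 = 0.0070167; payment = 240,000 × 0.0070167 / (1 − (1+0.0070167)^−60) = £4,914.72.
Offer 2: monthly rate = 7.6%/12 = 0.0063333; payment = 240,000 × 0.0063333 / (1 − (1+0.0063333)^−60) = £4,820.52.
Over 12 months: Offer 1 costs 12 × £4,914.72 + £3,250.00 = £62,226.64; Offer 2 costs 12 × £4,820.52 = £57,846.24.
Offer 2 is cheaper by £62,226.64 − £57,846.24 = £4,380.40.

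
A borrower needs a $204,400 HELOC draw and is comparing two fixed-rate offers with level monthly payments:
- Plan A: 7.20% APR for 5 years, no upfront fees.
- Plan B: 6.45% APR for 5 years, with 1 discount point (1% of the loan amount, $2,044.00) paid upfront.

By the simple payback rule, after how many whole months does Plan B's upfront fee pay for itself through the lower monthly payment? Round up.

29 months

Plan A: monthly rate = 7.2%/12 = 0.0060000; payment = 204,400 × 0.0060000 / (1 − (1+0.0060000)^−60) = $4,066.68.
Plan B: at 6.45% the monthly rate is 0.0053750, so the payment is 204,400 × 0.0053750 / (1 − 1.0053750^−60) = $3,994.54.
Monthly savings = $4,066.68 − $3,994.54 = $72.14.
Break-even = $2,044.00 / $72.14 = 28.33 → 29 months.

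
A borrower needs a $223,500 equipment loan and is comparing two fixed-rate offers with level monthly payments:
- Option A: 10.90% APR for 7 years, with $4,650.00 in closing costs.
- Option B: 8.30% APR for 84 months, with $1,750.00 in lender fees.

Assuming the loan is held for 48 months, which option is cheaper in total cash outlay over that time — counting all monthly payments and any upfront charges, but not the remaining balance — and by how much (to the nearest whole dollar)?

Option B by $17,209

Option A: monthly rate = 10.9%/12 = 0.0090833; payment = 223,500 × 0.0090833 / (1 − (1+0.0090833)^−84) = $3,815.12.
Option B: at 8.30% the monthly rate is 0.0069167, so the payment is 223,500 × 0.0069167 / (1 − 1.0069167^−84) = $3,517.02.
Over 48 months: Option A costs 48 × $3,815.12 + $4,650.00 = $187,775.76; Option B costs 48 × $3,517.02 + $1,750.00 = $170,566.96.
Option B is cheaper by $187,775.76 − $170,566.96 = $17,208.80.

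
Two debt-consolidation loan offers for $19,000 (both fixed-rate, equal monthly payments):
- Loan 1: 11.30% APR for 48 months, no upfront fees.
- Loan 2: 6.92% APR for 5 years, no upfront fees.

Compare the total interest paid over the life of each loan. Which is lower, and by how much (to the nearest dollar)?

Loan 1: monthly rate = 11.3%/12 = 0.0094167; payment = 19,000 × 0.0094167 / (1 − (1+0.0094167)^−48) = $493.84.
Total interest on Loan 1 = 48 × $493.84 − $19,000 = $4,704.32.
Loan 2: at 6.92% the monthly rate is 0.0057667, so the payment is 19,000 × 0.0057667 / (1 − 1.0057667^−60) = $375.51.
Total interest on Loan 2 = 60 × $375.51 − $19,000 = $3,530.60.
Loan 2 is lower by $1,173.72.

Loan 2 by $1,174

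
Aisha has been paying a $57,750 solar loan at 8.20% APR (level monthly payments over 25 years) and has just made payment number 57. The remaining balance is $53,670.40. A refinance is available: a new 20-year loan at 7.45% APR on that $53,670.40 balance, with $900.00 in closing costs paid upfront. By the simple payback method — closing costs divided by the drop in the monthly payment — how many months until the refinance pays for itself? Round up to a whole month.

Current payment = 57,750 × 8.2%/12 / (1 − (1+0.0068333)^−300) = $453.40.
Refinanced payment = 53,670.40 × 0.0062083 / (1 − (1+0.0062083)^−240) = $430.73.
Monthly savings = $453.40 − $430.73 = $22.67.
Break-even = $900.00 / $22.67 = 39.70 → 40 months.

40 months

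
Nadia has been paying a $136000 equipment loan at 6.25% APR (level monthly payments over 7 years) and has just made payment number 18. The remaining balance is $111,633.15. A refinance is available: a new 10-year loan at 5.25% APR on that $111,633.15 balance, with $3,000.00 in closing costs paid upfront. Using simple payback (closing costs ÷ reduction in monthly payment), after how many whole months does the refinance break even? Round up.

Current payment = 136,000 × 6.25%/12 / (1 − (1+0.0052083)^−84) = $2,003.10.
Refinanced payment = 111,633.15 × 0.0043750 / (1 − (1+0.0043750)^−120) = $1,197.73.
Monthly savings = $2,003.10 − $1,197.73 = $805.37.
Break-even = $3,000.00 / $805.37 = 3.72 → 4 months.

4 months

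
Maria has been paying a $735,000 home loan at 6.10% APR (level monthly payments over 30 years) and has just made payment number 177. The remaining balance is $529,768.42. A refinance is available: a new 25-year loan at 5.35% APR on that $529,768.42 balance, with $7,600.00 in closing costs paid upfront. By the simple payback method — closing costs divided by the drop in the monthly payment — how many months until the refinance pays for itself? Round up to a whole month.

Current payment = 735,000 × 6.1%/12 / (1 − (1+0.0050833)^−360) = $4,454.06.
Refinanced payment = 529,768.42 × 0.0044583 / (1 − (1+0.0044583)^−300) = $3,205.96.
Monthly savings = $4,454.06 − $3,205.96 = $1,248.10.
Break-even = $7,600.00 / $1,248.10 = 6.09 → 7 months.

7 months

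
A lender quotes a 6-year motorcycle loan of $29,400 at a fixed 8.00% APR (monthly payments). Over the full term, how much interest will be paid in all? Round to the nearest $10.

$7,710

Monthly rate = 8%/12 = 0.0066667; payment = 29,400 × 0.0066667 / (1 − (1+0.0066667)^−72) = $515.48.
Total paid = 72 × $515.48 = $37,114.56; interest = $37,114.56 − $29,400 = $7,714.56.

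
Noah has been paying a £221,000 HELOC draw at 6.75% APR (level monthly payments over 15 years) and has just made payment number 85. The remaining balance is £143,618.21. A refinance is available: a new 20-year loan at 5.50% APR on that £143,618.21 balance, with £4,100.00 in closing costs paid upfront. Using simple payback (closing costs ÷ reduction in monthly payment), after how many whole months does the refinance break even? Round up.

5 months

Current payment = 221,000 × 6.75%/12 / (1 − (1+0.0056250)^−180) = £1,955.65.
Refinanced payment = 143,618.21 × 0.0045833 / (1 − (1+0.0045833)^−240) = £987.93.
Monthly savings = £1,955.65 − £987.93 = £967.72.
Break-even = £4,100.00 / £967.72 = 4.24 → 5 months.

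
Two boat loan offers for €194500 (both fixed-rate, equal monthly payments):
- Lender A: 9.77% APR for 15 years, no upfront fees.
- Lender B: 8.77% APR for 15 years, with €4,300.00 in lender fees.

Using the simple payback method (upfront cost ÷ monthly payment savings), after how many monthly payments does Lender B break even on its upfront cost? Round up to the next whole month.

Lender A: at 9.77% the monthly rate is 0.0081417, so the payment is 194,500 × 0.0081417 / (1 − 1.0081417^−180) = €2,062.82.
Lender B: at 8.77% the monthly rate is 0.0073083, so the payment is 194,500 × 0.0073083 / (1 − 1.0073083^−180) = €1,946.23.
Monthly savings = €2,062.82 − €1,946.23 = €116.59.
Break-even = €4,300.00 / €116.59 = 36.88 → 37 months.

37 months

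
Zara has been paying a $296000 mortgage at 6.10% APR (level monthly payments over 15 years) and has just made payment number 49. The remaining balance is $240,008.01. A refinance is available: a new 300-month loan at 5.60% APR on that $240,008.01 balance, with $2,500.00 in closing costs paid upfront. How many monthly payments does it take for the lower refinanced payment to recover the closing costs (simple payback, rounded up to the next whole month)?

Current payment = 296,000 × 6.1%/12 / (1 − (1+0.0050833)^−180) = $2,513.84.
Refinanced payment = 240,008.01 × 0.0046667 / (1 − (1+0.0046667)^−300) = $1,488.23.
Monthly savings = $2,513.84 − $1,488.23 = $1,025.61.
Break-even = $2,500.00 / $1,025.61 = 2.44 → 3 months.

3 months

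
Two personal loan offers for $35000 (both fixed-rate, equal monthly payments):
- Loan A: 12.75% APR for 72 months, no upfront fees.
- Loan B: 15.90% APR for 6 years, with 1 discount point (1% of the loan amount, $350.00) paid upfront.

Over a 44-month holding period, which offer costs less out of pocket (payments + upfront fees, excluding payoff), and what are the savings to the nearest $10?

Loan A by $2,960

Loan A: monthly rate = 12.75%/12 = 0.0106250; payment = 35,000 × 0.0106250 / (1 − (1+0.0106250)^−72) = $697.98.
Loan B: monthly rate = 15.9%/12 = 0.0132500; payment = 35,000 × 0.0132500 / (1 − (1+0.0132500)^−72) = $757.29.
Over 44 months: Loan A costs 44 × $697.98 = $30,711.12; Loan B costs 44 × $757.29 + $350.00 = $33,670.76.
Loan A is cheaper by $33,670.76 − $30,711.12 = $2,959.64.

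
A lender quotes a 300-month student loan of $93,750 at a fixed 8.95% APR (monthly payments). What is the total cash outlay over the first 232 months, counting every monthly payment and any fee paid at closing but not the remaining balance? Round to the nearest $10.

$181,780

Monthly rate = 8.95%/12 = 0.0074583; payment = 93,750 × 0.0074583 / (1 − (1+0.0074583)^−300) = $783.54.
Total outlay = 232 × $783.54 = $181,781.28.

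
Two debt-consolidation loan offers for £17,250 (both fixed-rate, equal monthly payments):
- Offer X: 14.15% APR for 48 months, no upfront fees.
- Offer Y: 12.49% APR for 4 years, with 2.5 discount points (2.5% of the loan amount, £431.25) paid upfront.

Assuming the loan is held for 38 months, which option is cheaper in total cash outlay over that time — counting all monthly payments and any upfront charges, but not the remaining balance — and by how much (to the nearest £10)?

Offer X: at 14.15% the monthly rate is 0.0117917, so the payment is 17,250 × 0.0117917 / (1 − 1.0117917^−48) = £472.68.
Offer Y: at 12.49% the monthly rate is 0.0104083, so the payment is 17,250 × 0.0104083 / (1 − 1.0104083^−48) = £458.42.
Over 38 months: Offer X costs 38 × £472.68 = £17,961.84; Offer Y costs 38 × £458.42 + £431.25 = £17,851.21.
Offer Y is cheaper by £17,961.84 − £17,851.21 = £110.63.

Offer Y by £110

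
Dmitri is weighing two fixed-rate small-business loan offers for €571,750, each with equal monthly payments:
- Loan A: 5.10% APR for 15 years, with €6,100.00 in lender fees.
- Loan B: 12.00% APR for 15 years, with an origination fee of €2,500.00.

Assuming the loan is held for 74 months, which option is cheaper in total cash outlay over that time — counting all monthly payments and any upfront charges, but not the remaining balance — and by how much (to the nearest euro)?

Loan A by €167,396

Loan A: monthly rate = 5.1%/12 = 0.0042500; payment = 571,750 × 0.0042500 / (1 − (1+0.0042500)^−180) = €4,551.20.
Loan B: monthly rate = 12%/12 = 0.0100000; payment = 571,750 × 0.0100000 / (1 − (1+0.0100000)^−180) = €6,861.96.
Over 74 months: Loan A costs 74 × €4,551.20 + €6,100.00 = €342,888.80; Loan B costs 74 × €6,861.96 + €2,500.00 = €510,285.04.
Loan A is cheaper by €510,285.04 − €342,888.80 = €167,396.24.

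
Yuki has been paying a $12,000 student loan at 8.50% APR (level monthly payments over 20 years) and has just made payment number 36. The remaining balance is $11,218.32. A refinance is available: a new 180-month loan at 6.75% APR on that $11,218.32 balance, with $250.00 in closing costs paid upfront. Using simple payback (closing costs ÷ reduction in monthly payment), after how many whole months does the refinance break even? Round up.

52 months

Current payment = 12,000 × 8.5%/12 / (1 − (1+0.0070833)^−240) = $104.14.
Refinanced payment = 11,218.32 × 0.0056250 / (1 − (1+0.0056250)^−180) = $99.27.
Monthly savings = $104.14 − $99.27 = $4.87.
Break-even = $250.00 / $4.87 = 51.33 → 52 months.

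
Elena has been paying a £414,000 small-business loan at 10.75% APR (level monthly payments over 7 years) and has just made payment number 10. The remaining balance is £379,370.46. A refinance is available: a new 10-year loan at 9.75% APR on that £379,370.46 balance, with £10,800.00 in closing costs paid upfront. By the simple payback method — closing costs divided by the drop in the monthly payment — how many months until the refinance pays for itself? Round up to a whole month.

Current payment = 414,000 × 10.75%/12 / (1 − (1+0.0089583)^−84) = £7,034.39.
Refinanced payment = 379,370.46 × 0.0081250 / (1 − (1+0.0081250)^−120) = £4,961.04.
Monthly savings = £7,034.39 − £4,961.04 = £2,073.35.
Break-even = £10,800.00 / £2,073.35 = 5.21 → 6 months.

6 months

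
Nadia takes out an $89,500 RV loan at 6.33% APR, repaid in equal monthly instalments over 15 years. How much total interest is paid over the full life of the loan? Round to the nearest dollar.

$49,334

At 6.33% the monthly rate is 0.0052750, so the payment is 89,500 × 0.0052750 / (1 − 1.0052750^−180) = $771.30.
Total paid = 180 × $771.30 = $138,834.00; interest = $138,834.00 − $89,500 = $49,334.00.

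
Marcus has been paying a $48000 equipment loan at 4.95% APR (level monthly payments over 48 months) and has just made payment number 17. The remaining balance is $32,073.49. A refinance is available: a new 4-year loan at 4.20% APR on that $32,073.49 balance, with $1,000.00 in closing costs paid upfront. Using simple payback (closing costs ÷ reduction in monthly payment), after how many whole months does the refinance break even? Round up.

3 months

Current payment = 48,000 × 4.95%/12 / (1 − (1+0.0041250)^−48) = $1,104.32.
Refinanced payment = 32,073.49 × 0.0035000 / (1 − (1+0.0035000)^−48) = $727.06.
Monthly savings = $1,104.32 − $727.06 = $377.26.
Break-even = $1,000.00 / $377.26 = 2.65 → 3 months.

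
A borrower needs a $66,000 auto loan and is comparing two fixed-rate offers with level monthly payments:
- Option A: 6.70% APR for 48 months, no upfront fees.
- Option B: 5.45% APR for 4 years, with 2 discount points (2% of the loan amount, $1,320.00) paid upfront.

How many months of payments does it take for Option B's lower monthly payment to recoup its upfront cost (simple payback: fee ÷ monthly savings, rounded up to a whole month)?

35 months

Option A: monthly rate = 6.7%/12 = 0.0055833; payment = 66,000 × 0.0055833 / (1 − (1+0.0055833)^−48) = $1,571.28.
Option B: at 5.45% the monthly rate is 0.0045417, so the payment is 66,000 × 0.0045417 / (1 − 1.0045417^−48) = $1,533.42.
Monthly savings = $1,571.28 − $1,533.42 = $37.86.
Break-even = $1,320.00 / $37.86 = 34.87 → 35 months.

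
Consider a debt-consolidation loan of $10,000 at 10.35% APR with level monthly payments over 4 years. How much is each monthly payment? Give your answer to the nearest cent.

$255.31

Monthly rate = 10.35%/12 = 0.0086250; payment = 10,000 × 0.0086250 / (1 − (1+0.0086250)^−48) = $255.31.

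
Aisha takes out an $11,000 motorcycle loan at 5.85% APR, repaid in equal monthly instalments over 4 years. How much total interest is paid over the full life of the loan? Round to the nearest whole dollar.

Monthly rate = 5.85%/12 = 0.0048750; payment = 11,000 × 0.0048750 / (1 − (1+0.0048750)^−48) = $257.58.
Total paid = 48 × $257.58 = $12,363.84; interest = $12,363.84 − $11,000 = $1,363.84.

$1,364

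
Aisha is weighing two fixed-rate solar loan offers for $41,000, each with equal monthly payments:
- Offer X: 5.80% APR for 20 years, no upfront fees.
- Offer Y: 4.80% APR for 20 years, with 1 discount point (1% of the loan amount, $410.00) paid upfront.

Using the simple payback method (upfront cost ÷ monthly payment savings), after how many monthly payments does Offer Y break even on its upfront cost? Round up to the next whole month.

Offer X: monthly rate = 5.8%/12 = 0.0048333; payment = 41,000 × 0.0048333 / (1 − (1+0.0048333)^−240) = $289.03.
Offer Y: at 4.80% the monthly rate is 0.0040000, so the payment is 41,000 × 0.0040000 / (1 − 1.0040000^−240) = $266.07.
Monthly savings = $289.03 − $266.07 = $22.96.
Break-even = $410.00 / $22.96 = 17.86 → 18 months.

18 months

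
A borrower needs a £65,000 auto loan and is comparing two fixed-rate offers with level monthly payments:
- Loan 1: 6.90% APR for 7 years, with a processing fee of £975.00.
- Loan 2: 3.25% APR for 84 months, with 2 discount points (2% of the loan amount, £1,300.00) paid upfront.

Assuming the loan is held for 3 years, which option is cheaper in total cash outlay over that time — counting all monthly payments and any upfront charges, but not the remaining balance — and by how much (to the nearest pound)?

Loan 2 by £3,694

Loan 1: at 6.90% the monthly rate is 0.0057500, so the payment is 65,000 × 0.0057500 / (1 − 1.0057500^−84) = £977.85.
Loan 2: at 3.25% the monthly rate is 0.0027083, so the payment is 65,000 × 0.0027083 / (1 − 1.0027083^−84) = £866.21.
Over 36 months: Loan 1 costs 36 × £977.85 + £975.00 = £36,177.60; Loan 2 costs 36 × £866.21 + £1,300.00 = £32,483.56.
Loan 2 is cheaper by £36,177.60 − £32,483.56 = £3,694.04.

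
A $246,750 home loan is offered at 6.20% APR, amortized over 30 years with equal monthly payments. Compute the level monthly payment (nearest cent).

$1,511.27

Monthly rate = 6.2%/12 = 0.0051667; payment = 246,750 × 0.0051667 / (1 − (1+0.0051667)^−360) = $1,511.27.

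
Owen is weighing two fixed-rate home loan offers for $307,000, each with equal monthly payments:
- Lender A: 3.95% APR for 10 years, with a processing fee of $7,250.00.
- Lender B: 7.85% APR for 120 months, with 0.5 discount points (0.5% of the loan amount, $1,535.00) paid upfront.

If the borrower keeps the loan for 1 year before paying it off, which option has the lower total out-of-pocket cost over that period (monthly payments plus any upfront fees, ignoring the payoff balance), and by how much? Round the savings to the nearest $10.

Lender A: monthly rate = 3.95%/12 = 0.0032917; payment = 307,000 × 0.0032917 / (1 − (1+0.0032917)^−120) = $3,100.94.
Lender B: at 7.85% the monthly rate is 0.0065417, so the payment is 307,000 × 0.0065417 / (1 − 1.0065417^−120) = $3,700.47.
Over 12 months: Lender A costs 12 × $3,100.94 + $7,250.00 = $44,461.28; Lender B costs 12 × $3,700.47 + $1,535.00 = $45,940.64.
Lender A is cheaper by $45,940.64 − $44,461.28 = $1,479.36.

Lender A by $1,480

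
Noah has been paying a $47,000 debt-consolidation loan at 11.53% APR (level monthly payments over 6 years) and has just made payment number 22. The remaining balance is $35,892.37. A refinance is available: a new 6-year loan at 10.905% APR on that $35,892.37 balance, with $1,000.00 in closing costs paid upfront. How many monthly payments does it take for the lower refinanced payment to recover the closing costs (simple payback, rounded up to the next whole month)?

5 months

Current payment = 47,000 × 11.53%/12 / (1 − (1+0.0096083)^−72) = $907.41.
Refinanced payment = 35,892.37 × 0.0090875 / (1 − (1+0.0090875)^−72) = $681.43.
Monthly savings = $907.41 − $681.43 = $225.98.
Break-even = $1,000.00 / $225.98 = 4.43 → 5 months.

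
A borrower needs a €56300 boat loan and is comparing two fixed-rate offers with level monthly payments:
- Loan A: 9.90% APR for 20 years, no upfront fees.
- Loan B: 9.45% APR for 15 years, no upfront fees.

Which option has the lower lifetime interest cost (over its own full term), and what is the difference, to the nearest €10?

Loan A: at 9.90% the monthly rate is 0.0082500, so the payment is 56,300 × 0.0082500 / (1 − 1.0082500^−240) = €539.58.
Total interest on Loan A = 240 × €539.58 − €56,300 = €73,199.20.
Loan B: monthly rate = 9.45%/12 = 0.0078750; payment = 56,300 × 0.0078750 / (1 − (1+0.0078750)^−180) = €586.20.
Total interest on Loan B = 180 × €586.20 − €56,300 = €49,216.00.
Loan B is lower by €23,983.20.

Loan B by €23,980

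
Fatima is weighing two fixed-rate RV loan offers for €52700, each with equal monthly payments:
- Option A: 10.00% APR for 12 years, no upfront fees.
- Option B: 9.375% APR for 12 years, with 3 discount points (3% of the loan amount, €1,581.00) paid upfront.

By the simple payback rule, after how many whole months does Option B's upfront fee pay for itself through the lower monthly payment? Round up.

Option A: monthly rate = 10%/12 = 0.0083333; payment = 52,700 × 0.0083333 / (1 − (1+0.0083333)^−144) = €629.81.
Option B: at 9.375% the monthly rate is 0.0078125, so the payment is 52,700 × 0.0078125 / (1 − 1.0078125^−144) = €610.93.
Monthly savings = €629.81 − €610.93 = €18.88.
Break-even = €1,581.00 / €18.88 = 83.74 → 84 months.

84 months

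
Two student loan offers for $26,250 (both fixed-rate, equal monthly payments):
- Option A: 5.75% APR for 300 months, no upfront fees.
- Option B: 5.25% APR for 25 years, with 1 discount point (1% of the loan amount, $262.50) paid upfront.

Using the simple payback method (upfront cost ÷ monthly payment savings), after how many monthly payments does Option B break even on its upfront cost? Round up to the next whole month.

34 months

Option A: monthly rate = 5.75%/12 = 0.0047917; payment = 26,250 × 0.0047917 / (1 − (1+0.0047917)^−300) = $165.14.
Option B: monthly rate = 5.25%/12 = 0.0043750; payment = 26,250 × 0.0043750 / (1 − (1+0.0043750)^−300) = $157.30.
Monthly savings = $165.14 − $157.30 = $7.84.
Break-even = $262.50 / $7.84 = 33.48 → 34 months.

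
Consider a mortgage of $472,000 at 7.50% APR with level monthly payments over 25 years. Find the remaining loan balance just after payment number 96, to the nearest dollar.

With monthly rate i = 7.5%/12 = 0.0062500, the balance after k of n payments is P · [(1+i)^n − (1+i)^k] / [(1+i)^n − 1].
(1+0.0062500)^300 = 6.48288045 and (1+0.0062500)^96 = 1.81871967, so the balance is 472,000 × (6.48288045 − 1.81871967) / (6.48288045 − 1) = $401,519.59.

$401,520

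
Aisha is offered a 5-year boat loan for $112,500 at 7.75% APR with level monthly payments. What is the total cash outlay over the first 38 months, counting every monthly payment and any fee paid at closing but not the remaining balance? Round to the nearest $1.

$86,171

Monthly rate = 7.75%/12 = 0.0064583; payment = 112,500 × 0.0064583 / (1 − (1+0.0064583)^−60) = $2,267.66.
Total outlay = 38 × $2,267.66 = $86,171.08.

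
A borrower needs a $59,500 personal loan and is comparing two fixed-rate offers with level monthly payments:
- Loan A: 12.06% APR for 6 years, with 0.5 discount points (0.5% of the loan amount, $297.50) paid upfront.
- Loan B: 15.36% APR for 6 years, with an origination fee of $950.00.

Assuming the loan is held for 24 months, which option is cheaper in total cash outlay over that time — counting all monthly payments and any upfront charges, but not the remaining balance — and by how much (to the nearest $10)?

Loan A: monthly rate = 12.06%/12 = 0.0100500; payment = 59,500 × 0.0100500 / (1 − (1+0.0100500)^−72) = $1,165.09.
Loan B: monthly rate = 15.36%/12 = 0.0128000; payment = 59,500 × 0.0128000 / (1 − (1+0.0128000)^−72) = $1,269.79.
Over 24 months: Loan A costs 24 × $1,165.09 + $297.50 = $28,259.66; Loan B costs 24 × $1,269.79 + $950.00 = $31,424.96.
Loan A is cheaper by $31,424.96 − $28,259.66 = $3,165.30.

Loan A by $3,170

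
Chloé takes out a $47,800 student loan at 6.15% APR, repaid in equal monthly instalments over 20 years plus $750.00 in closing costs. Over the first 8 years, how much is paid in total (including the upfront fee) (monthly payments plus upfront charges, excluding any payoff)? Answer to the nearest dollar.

$34,024

Monthly rate = 6.15%/12 = 0.0051250; payment = 47,800 × 0.0051250 / (1 − (1+0.0051250)^−240) = $346.60.
Total outlay = 96 × $346.60 + $750.00 = $34,023.60.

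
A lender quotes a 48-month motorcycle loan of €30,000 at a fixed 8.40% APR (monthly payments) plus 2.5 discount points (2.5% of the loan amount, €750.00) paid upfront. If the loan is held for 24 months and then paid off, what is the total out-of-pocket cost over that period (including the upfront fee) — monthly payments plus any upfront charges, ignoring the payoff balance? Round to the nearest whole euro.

At 8.40% the monthly rate is 0.0070000, so the payment is 30,000 × 0.0070000 / (1 − 1.0070000^−48) = €738.03.
Total outlay = 24 × €738.03 + €750.00 = €18,462.72.

€18,463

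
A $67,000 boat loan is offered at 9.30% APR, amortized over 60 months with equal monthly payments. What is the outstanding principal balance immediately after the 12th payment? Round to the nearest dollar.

With monthly rate i = 9.3%/12 = 0.0077500, the balance after k of n payments is P · [(1+i)^n − (1+i)^k] / [(1+i)^n − 1].
(1+0.0077500)^60 = 1.58916287 and (1+0.0077500)^12 = 1.09706834, so the balance is 67,000 × (1.58916287 − 1.09706834) / (1.58916287 − 1) = $55,961.32.

$55,961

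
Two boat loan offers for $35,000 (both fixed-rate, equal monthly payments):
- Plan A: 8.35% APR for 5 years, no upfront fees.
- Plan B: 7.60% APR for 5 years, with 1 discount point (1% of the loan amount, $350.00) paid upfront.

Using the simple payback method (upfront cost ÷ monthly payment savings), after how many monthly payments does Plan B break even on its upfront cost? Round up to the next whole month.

Plan A: monthly rate = 8.35%/12 = 0.0069583; payment = 35,000 × 0.0069583 / (1 − (1+0.0069583)^−60) = $715.55.
Plan B: monthly rate = 7.6%/12 = 0.0063333; payment = 35,000 × 0.0063333 / (1 − (1+0.0063333)^−60) = $702.99.
Monthly savings = $715.55 − $702.99 = $12.56.
Break-even = $350.00 / $12.56 = 27.87 → 28 months.

28 months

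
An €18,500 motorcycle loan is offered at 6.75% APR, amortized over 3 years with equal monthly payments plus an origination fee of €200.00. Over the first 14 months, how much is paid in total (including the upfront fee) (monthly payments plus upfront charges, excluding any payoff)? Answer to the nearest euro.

€8,168

Monthly rate = 6.75%/12 = 0.0056250; payment = 18,500 × 0.0056250 / (1 − (1+0.0056250)^−36) = €569.11.
Total outlay = 14 × €569.11 + €200.00 = €8,167.54.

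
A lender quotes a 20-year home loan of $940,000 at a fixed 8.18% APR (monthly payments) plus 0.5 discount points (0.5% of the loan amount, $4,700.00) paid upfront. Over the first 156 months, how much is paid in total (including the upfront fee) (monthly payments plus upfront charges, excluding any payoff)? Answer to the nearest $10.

At 8.18% the monthly rate is 0.0068167, so the payment is 940,000 × 0.0068167 / (1 − 1.0068167^−240) = $7,968.16.
Total outlay = 156 × $7,968.16 + $4,700.00 = $1,247,732.96.

$1,247,730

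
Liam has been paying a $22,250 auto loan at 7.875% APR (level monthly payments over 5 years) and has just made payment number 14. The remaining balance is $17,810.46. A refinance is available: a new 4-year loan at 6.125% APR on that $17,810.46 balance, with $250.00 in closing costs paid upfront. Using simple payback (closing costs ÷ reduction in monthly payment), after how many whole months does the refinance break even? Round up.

9 months

Current payment = 22,250 × 7.875%/12 / (1 − (1+0.0065625)^−60) = $449.82.
Refinanced payment = 17,810.46 × 0.0051042 / (1 − (1+0.0051042)^−48) = $419.30.
Monthly savings = $449.82 − $419.30 = $30.52.
Break-even = $250.00 / $30.52 = 8.19 → 9 months.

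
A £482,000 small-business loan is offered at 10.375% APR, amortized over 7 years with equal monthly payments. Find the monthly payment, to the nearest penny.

£8,095.47

Monthly rate = 10.375%/12 = 0.0086458; payment = 482,000 × 0.0086458 / (1 − (1+0.0086458)^−84) = £8,095.47.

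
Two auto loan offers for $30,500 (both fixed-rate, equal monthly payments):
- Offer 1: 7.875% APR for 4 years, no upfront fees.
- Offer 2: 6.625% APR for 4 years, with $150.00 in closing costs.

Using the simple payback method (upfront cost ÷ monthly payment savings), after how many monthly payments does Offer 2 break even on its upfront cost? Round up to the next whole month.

Offer 1: at 7.875% the monthly rate is 0.0065625, so the payment is 30,500 × 0.0065625 / (1 − 1.0065625^−48) = $742.81.
Offer 2: at 6.625% the monthly rate is 0.0055208, so the payment is 30,500 × 0.0055208 / (1 − 1.0055208^−48) = $725.07.
Monthly savings = $742.81 − $725.07 = $17.74.
Break-even = $150.00 / $17.74 = 8.46 → 9 months.

9 months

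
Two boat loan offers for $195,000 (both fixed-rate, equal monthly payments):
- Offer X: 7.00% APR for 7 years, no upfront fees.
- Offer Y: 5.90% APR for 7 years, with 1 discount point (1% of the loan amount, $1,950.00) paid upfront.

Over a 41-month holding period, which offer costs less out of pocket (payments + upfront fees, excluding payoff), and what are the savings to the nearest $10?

Offer Y by $2,300

Offer X: monthly rate = 7%/12 = 0.0058333; payment = 195,000 × 0.0058333 / (1 − (1+0.0058333)^−84) = $2,943.07.
Offer Y: monthly rate = 5.9%/12 = 0.0049167; payment = 195,000 × 0.0049167 / (1 − (1+0.0049167)^−84) = $2,839.33.
Over 41 months: Offer X costs 41 × $2,943.07 = $120,665.87; Offer Y costs 41 × $2,839.33 + $1,950.00 = $118,362.53.
Offer Y is cheaper by $120,665.87 − $118,362.53 = $2,303.34.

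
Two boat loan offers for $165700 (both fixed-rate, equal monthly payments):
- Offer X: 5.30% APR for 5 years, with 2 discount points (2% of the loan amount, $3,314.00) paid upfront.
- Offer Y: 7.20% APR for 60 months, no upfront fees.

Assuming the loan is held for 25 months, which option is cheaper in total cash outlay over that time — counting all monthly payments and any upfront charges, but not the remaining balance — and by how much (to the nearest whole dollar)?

Offer X by $359

Offer X: monthly rate = 5.3%/12 = 0.0044167; payment = 165,700 × 0.0044167 / (1 − (1+0.0044167)^−60) = $3,149.79.
Offer Y: at 7.20% the monthly rate is 0.0060000, so the payment is 165,700 × 0.0060000 / (1 − 1.0060000^−60) = $3,296.72.
Over 25 months: Offer X costs 25 × $3,149.79 + $3,314.00 = $82,058.75; Offer Y costs 25 × $3,296.72 = $82,418.00.
Offer X is cheaper by $82,418.00 − $82,058.75 = $359.25.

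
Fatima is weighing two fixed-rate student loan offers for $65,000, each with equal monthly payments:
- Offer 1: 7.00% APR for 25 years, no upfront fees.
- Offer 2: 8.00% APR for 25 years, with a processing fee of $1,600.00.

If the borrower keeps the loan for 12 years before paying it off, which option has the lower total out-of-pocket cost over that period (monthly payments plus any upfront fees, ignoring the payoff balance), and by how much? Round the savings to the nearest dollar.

Offer 1: at 7.00% the monthly rate is 0.0058333, so the payment is 65,000 × 0.0058333 / (1 − 1.0058333^−300) = $459.41.
Offer 2: monthly rate = 8%/12 = 0.0066667; payment = 65,000 × 0.0066667 / (1 − (1+0.0066667)^−300) = $501.68.
Over 144 months: Offer 1 costs 144 × $459.41 = $66,155.04; Offer 2 costs 144 × $501.68 + $1,600.00 = $73,841.92.
Offer 1 is cheaper by $73,841.92 − $66,155.04 = $7,686.88.

Offer 1 by $7,687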